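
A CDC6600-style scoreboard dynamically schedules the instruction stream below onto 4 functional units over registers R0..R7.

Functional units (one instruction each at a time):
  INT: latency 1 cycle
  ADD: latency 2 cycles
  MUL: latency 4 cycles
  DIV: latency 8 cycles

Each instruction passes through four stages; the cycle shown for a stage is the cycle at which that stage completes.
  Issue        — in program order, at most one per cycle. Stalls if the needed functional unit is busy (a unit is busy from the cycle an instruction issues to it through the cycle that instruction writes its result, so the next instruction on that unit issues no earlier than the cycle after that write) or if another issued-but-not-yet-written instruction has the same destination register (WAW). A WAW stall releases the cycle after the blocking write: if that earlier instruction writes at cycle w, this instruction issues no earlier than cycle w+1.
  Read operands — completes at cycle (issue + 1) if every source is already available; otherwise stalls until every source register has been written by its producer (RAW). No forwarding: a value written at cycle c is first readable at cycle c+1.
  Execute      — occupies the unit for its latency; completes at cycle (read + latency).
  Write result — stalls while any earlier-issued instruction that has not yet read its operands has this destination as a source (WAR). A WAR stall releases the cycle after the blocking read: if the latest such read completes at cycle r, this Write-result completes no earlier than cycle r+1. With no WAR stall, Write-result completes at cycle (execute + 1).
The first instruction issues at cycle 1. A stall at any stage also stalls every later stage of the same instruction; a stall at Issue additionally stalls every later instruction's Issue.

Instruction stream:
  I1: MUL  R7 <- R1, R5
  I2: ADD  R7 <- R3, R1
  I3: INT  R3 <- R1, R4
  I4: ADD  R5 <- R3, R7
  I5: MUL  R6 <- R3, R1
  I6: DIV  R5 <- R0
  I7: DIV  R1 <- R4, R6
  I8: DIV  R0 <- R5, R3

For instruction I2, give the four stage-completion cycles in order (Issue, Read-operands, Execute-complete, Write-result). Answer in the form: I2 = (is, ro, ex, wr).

I2 = (8, 9, 11, 12)

I1 -> (1, 2, 6, 7)
I2 -> (8, 9, 11, 12)  // WAW R7: wait I1 write@7
I3 -> (9, 10, 11, 12)
I4 -> (13, 14, 16, 17)  // struct: ADD busy until I2 writes@12
I5 -> (14, 15, 19, 20)
I6 -> (18, 19, 27, 28)  // WAW R5: wait I4 write@17
I7 -> (29, 30, 38, 39)  // struct: DIV busy until I6 writes@28
I8 -> (40, 41, 49, 50)  // struct: DIV busy until I7 writes@39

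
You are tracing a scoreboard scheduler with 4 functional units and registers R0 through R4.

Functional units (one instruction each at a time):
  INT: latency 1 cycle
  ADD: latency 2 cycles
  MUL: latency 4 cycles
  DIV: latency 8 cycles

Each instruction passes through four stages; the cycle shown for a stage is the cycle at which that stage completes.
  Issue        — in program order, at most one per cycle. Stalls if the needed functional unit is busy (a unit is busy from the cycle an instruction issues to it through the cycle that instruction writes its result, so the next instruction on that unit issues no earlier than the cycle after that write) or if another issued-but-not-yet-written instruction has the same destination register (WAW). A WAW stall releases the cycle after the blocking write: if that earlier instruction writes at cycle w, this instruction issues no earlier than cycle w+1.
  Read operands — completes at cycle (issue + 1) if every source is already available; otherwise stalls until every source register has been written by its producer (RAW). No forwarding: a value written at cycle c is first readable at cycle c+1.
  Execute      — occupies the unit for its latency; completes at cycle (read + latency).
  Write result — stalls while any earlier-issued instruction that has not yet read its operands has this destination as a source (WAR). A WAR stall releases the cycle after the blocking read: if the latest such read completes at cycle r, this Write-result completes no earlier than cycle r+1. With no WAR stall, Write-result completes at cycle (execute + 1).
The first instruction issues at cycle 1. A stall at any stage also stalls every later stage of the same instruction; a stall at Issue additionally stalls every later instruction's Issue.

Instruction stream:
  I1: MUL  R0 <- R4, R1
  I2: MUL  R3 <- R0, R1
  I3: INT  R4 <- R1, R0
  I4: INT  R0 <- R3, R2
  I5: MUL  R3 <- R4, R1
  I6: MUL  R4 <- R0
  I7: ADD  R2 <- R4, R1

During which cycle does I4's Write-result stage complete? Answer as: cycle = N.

cycle = 17

[I1] 1/2/6/7
[I2] 8/9/13/14  (struct: MUL busy until I1 writes@7)
[I3] 9/10/11/12
[I4] 13/15/16/17  (struct: INT busy until I3 writes@12; RAW R3: wait I2 write@14)
[I5] 15/16/20/21  (struct: MUL busy until I2 writes@14)
[I6] 22/23/27/28  (struct: MUL busy until I5 writes@21)
[I7] 23/29/31/32  (RAW R4: wait I6 write@28)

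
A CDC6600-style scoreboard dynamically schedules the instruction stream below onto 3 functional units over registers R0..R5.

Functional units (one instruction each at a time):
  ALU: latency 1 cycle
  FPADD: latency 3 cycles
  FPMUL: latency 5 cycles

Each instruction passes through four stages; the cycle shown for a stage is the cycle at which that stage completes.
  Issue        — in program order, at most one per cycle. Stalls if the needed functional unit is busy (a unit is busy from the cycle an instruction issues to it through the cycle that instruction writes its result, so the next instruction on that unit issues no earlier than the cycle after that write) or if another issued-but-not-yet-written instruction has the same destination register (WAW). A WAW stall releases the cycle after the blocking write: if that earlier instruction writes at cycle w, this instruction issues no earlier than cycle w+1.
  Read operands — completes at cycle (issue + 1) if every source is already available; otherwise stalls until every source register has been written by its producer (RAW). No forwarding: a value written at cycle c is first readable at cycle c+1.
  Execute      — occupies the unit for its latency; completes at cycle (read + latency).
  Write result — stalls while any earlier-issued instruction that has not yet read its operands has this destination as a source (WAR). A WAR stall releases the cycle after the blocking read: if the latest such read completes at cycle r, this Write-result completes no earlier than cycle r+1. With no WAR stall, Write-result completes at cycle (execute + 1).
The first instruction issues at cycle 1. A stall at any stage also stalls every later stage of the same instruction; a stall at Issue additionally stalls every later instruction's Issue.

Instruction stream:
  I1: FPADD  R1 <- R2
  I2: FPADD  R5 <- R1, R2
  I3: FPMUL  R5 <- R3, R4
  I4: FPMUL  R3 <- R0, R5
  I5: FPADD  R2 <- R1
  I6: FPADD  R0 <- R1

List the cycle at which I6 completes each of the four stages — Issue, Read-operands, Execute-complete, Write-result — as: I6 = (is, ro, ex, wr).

I6 = (28, 29, 32, 33)

I1: IS=1 RO=2 EX=5 WR=6
I2: IS=7 RO=8 EX=11 WR=12  [struct: FPADD busy until I1 writes@6]
I3: IS=13 RO=14 EX=19 WR=20  [WAW R5: wait I2 write@12]
I4: IS=21 RO=22 EX=27 WR=28  [struct: FPMUL busy until I3 writes@20]
I5: IS=22 RO=23 EX=26 WR=27
I6: IS=28 RO=29 EX=32 WR=33  [struct: FPADD busy until I5 writes@27]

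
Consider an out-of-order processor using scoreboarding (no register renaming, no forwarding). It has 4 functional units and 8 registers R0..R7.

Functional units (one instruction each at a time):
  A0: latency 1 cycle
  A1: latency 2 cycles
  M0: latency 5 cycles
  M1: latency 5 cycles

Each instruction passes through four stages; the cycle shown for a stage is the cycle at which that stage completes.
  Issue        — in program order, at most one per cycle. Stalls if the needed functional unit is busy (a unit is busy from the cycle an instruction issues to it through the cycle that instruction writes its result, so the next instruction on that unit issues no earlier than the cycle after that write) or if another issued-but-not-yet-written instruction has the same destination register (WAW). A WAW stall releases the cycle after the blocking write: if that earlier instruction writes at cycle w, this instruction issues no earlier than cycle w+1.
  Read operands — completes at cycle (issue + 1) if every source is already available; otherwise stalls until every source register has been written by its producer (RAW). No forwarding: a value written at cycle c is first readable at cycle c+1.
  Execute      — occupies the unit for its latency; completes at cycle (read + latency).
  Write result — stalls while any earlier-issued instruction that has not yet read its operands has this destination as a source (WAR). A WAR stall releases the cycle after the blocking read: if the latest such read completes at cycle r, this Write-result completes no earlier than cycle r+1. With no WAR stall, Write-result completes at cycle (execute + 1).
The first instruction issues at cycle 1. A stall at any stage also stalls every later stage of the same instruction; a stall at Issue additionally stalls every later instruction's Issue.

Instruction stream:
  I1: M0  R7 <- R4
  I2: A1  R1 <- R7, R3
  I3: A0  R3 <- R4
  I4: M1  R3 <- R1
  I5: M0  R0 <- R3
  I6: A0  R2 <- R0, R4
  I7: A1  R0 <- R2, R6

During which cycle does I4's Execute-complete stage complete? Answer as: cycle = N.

I1 -> (1, 2, 7, 8)
I2 -> (2, 9, 11, 12)  // RAW R7: wait I1 write@8
I3 -> (3, 4, 5, 10)  // WAR R3: wait I2 read@9
I4 -> (11, 13, 18, 19)  // WAW R3: wait I3 write@10, RAW R1: wait I2 write@12
I5 -> (12, 20, 25, 26)  // RAW R3: wait I4 write@19
I6 -> (13, 27, 28, 29)  // RAW R0: wait I5 write@26
I7 -> (27, 30, 32, 33)  // WAW R0: wait I5 write@26, RAW R2: wait I6 write@29

cycle = 18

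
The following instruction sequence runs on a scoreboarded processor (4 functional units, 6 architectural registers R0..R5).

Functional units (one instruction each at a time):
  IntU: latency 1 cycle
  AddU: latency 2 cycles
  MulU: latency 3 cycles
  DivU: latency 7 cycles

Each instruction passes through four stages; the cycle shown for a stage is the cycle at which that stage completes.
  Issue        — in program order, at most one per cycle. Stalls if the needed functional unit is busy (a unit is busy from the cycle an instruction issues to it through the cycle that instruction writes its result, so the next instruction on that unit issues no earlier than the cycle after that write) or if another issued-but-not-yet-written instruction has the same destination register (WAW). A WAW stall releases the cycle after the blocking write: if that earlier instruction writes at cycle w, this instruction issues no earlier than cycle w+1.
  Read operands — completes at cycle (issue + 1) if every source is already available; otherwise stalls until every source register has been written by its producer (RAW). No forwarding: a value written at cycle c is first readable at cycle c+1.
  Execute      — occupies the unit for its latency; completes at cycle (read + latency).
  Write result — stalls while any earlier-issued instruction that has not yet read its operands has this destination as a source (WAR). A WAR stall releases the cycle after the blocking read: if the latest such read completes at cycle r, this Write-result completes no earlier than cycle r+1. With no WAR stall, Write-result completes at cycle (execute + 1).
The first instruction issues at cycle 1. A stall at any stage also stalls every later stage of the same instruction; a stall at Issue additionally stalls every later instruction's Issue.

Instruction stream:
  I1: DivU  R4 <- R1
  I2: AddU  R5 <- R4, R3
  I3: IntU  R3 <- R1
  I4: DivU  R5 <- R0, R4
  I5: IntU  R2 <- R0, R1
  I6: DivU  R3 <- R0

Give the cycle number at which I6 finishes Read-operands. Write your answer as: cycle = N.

cycle 1: issue I1 (DivU)
cycle 2: I1 read-ops, issue I2 (AddU)
cycle 3: issue I3 (IntU)
cycle 4: I3 read-ops
cycle 5: I3 finished on IntU
cycle 9: I1 finished on DivU
cycle 10: I1→R4
cycle 11: I2 read-ops
cycle 12: I3→R3
cycle 13: I2 finished on AddU
cycle 14: I2→R5
cycle 15: issue I4 (DivU)
cycle 16: I4 read-ops, issue I5 (IntU)
cycle 17: I5 read-ops
cycle 18: I5 finished on IntU
cycle 19: I5→R2
cycle 23: I4 finished on DivU
cycle 24: I4→R5
cycle 25: issue I6 (DivU)
cycle 26: I6 read-ops
cycle 33: I6 finished on DivU
cycle 34: I6→R3

cycle = 26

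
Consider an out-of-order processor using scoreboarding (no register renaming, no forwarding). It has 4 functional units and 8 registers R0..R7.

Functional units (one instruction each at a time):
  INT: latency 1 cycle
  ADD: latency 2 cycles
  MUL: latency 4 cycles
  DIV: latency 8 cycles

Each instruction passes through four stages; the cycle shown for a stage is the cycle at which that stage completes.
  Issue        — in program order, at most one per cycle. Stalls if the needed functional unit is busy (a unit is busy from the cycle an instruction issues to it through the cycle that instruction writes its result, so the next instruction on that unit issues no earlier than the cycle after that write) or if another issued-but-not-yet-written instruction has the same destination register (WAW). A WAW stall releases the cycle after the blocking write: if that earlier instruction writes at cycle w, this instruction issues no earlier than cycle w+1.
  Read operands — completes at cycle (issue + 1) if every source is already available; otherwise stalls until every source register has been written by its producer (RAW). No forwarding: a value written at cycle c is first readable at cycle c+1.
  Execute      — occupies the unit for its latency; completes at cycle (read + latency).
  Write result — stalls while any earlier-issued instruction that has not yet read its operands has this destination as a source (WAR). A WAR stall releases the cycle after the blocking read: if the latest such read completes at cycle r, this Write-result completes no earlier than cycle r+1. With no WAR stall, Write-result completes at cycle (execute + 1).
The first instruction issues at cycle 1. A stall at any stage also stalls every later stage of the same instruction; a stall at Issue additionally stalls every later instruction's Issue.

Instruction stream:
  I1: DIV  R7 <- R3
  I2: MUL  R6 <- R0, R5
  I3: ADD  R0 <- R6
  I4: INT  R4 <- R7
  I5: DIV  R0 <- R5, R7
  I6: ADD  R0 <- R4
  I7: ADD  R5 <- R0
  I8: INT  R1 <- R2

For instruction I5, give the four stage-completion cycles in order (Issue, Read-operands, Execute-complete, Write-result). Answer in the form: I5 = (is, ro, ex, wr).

I1: IS=1 RO=2 EX=10 WR=11
I2: IS=2 RO=3 EX=7 WR=8
I3: IS=3 RO=9 EX=11 WR=12  [RAW R6: wait I2 write@8]
I4: IS=4 RO=12 EX=13 WR=14  [RAW R7: wait I1 write@11]
I5: IS=13 RO=14 EX=22 WR=23  [WAW R0: wait I3 write@12]
I6: IS=24 RO=25 EX=27 WR=28  [WAW R0: wait I5 write@23]
I7: IS=29 RO=30 EX=32 WR=33  [struct: ADD busy until I6 writes@28]
I8: IS=30 RO=31 EX=32 WR=33

I5 = (13, 14, 22, 23)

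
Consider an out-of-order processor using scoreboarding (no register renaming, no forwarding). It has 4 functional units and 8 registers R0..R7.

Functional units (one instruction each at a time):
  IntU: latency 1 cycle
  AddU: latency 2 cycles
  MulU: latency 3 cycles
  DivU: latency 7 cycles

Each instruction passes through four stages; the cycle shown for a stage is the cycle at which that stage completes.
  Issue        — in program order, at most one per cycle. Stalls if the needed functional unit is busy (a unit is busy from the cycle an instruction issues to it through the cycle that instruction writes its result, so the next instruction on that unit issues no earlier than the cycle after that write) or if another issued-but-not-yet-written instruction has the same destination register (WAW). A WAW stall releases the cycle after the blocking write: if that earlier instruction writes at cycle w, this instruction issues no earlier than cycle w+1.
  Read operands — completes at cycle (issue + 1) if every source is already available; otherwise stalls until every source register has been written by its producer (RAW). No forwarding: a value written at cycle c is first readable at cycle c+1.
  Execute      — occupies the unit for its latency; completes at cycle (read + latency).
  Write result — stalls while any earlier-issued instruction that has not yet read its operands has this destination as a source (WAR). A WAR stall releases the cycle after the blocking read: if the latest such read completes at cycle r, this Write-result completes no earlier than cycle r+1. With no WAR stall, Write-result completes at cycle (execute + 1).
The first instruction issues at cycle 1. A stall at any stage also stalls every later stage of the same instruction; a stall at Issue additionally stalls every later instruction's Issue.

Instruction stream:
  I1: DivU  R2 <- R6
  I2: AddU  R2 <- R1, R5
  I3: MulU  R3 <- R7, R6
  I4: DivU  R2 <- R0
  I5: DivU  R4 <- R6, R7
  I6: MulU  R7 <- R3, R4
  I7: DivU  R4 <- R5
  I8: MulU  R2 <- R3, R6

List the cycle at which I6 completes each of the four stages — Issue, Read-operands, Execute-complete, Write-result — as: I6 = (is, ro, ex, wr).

cycle 1: issue I1 (DivU)
cycle 2: I1 read-ops
cycle 9: I1 finished on DivU
cycle 10: I1→R2
cycle 11: issue I2 (AddU)
cycle 12: I2 read-ops · issue I3 (MulU)
cycle 13: I3 read-ops
cycle 14: I2 finished on AddU
cycle 15: I2→R2
cycle 16: I3 finished on MulU · issue I4 (DivU)
cycle 17: I3→R3 · I4 read-ops
cycle 24: I4 finished on DivU
cycle 25: I4→R2
cycle 26: issue I5 (DivU)
cycle 27: I5 read-ops · issue I6 (MulU)
cycle 34: I5 finished on DivU
cycle 35: I5→R4
cycle 36: I6 read-ops · issue I7 (DivU)
cycle 37: I7 read-ops
cycle 39: I6 finished on MulU
cycle 40: I6→R7
cycle 41: issue I8 (MulU)
cycle 42: I8 read-ops
cycle 44: I7 finished on DivU
cycle 45: I7→R4 · I8 finished on MulU
cycle 46: I8→R2

I6 = (27, 36, 39, 40)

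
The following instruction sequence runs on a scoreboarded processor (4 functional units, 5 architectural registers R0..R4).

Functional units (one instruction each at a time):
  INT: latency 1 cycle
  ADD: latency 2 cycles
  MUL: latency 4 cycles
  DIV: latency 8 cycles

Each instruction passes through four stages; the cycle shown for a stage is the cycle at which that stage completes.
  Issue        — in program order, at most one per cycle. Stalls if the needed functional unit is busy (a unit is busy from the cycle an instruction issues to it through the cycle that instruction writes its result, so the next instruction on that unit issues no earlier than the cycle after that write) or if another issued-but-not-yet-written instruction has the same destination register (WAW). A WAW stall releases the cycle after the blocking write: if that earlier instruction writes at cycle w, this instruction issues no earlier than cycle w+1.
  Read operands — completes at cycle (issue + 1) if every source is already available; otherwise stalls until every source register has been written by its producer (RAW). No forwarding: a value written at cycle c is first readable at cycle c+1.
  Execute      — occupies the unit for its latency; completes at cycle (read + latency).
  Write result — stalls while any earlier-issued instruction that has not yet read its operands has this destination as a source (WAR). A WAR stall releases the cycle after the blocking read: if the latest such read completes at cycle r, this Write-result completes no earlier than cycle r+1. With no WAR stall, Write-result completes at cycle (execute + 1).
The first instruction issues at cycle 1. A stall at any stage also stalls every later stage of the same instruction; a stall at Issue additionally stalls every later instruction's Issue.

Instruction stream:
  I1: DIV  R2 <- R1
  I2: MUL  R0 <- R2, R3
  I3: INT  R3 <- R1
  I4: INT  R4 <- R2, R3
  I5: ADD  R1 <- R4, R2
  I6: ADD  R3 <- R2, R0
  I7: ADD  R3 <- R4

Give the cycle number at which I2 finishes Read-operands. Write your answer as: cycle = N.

[1] issue I1 (DIV)
[2] I1 read-ops, issue I2 (MUL)
[3] issue I3 (INT)
[4] I3 read-ops
[5] I3 finished on INT
[10] I1 finished on DIV
[11] I1→R2
[12] I2 read-ops
[13] I3→R3
[14] issue I4 (INT)
[15] I4 read-ops, issue I5 (ADD)
[16] I2 finished on MUL, I4 finished on INT
[17] I2→R0, I4→R4
[18] I5 read-ops
[20] I5 finished on ADD
[21] I5→R1
[22] issue I6 (ADD)
[23] I6 read-ops
[25] I6 finished on ADD
[26] I6→R3
[27] issue I7 (ADD)
[28] I7 read-ops
[30] I7 finished on ADD
[31] I7→R3

cycle = 12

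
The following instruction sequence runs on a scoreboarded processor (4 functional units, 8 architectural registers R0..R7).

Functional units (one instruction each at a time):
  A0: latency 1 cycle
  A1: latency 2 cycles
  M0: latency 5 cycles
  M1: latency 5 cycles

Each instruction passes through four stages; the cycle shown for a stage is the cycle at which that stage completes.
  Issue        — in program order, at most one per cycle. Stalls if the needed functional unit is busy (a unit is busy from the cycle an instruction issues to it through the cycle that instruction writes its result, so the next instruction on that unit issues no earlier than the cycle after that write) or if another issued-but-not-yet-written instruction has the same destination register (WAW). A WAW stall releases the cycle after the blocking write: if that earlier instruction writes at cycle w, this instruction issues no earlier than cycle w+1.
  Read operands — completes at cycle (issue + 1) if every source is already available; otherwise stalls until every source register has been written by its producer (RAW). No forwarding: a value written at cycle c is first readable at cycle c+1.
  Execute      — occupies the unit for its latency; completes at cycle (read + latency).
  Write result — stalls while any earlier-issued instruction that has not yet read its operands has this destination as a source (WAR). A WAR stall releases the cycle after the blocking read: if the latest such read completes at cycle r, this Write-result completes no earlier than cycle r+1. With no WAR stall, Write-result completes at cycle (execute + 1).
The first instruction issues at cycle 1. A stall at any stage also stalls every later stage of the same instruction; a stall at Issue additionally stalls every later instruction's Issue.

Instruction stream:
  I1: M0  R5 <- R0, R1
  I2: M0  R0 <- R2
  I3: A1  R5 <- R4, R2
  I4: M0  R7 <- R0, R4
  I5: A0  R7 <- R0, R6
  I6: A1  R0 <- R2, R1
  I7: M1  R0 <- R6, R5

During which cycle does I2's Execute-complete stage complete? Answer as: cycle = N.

c1: issue I1 (M0)
c2: I1 read-ops
c7: I1 finished on M0
c8: I1→R5
c9: issue I2 (M0)
c10: I2 read-ops · issue I3 (A1)
c11: I3 read-ops
c13: I3 finished on A1
c14: I3→R5
c15: I2 finished on M0
c16: I2→R0
c17: issue I4 (M0)
c18: I4 read-ops
c23: I4 finished on M0
c24: I4→R7
c25: issue I5 (A0)
c26: I5 read-ops · issue I6 (A1)
c27: I5 finished on A0 · I6 read-ops
c28: I5→R7
c29: I6 finished on A1
c30: I6→R0
c31: issue I7 (M1)
c32: I7 read-ops
c37: I7 finished on M1
c38: I7→R0

cycle = 15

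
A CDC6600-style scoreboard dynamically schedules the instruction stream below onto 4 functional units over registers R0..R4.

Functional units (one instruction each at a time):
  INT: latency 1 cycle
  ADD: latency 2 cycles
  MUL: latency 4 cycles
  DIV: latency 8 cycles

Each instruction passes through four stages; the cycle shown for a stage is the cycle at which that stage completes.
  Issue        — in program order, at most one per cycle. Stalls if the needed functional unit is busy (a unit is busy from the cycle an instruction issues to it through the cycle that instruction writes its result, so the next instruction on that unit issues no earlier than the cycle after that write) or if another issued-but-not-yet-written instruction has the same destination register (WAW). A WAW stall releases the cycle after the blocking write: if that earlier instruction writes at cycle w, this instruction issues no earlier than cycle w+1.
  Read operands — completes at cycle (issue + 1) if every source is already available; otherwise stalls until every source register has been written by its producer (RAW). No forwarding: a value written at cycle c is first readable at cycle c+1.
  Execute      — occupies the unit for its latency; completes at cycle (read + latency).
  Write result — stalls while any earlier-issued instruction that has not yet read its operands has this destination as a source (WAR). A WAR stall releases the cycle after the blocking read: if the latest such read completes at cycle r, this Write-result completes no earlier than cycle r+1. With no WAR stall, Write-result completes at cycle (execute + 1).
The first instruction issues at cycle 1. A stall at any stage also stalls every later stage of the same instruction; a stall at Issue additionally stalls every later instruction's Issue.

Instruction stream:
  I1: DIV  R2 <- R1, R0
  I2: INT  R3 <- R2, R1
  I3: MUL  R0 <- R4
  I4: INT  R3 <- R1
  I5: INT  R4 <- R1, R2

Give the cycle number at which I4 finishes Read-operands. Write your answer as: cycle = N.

t=1  issue I1 (DIV)
t=2  I1 read-ops · issue I2 (INT)
t=3  issue I3 (MUL)
t=4  I3 read-ops
t=8  I3 finished on MUL
t=9  I3→R0
t=10  I1 finished on DIV
t=11  I1→R2
t=12  I2 read-ops
t=13  I2 finished on INT
t=14  I2→R3
t=15  issue I4 (INT)
t=16  I4 read-ops
t=17  I4 finished on INT
t=18  I4→R3
t=19  issue I5 (INT)
t=20  I5 read-ops
t=21  I5 finished on INT
t=22  I5→R4

cycle = 16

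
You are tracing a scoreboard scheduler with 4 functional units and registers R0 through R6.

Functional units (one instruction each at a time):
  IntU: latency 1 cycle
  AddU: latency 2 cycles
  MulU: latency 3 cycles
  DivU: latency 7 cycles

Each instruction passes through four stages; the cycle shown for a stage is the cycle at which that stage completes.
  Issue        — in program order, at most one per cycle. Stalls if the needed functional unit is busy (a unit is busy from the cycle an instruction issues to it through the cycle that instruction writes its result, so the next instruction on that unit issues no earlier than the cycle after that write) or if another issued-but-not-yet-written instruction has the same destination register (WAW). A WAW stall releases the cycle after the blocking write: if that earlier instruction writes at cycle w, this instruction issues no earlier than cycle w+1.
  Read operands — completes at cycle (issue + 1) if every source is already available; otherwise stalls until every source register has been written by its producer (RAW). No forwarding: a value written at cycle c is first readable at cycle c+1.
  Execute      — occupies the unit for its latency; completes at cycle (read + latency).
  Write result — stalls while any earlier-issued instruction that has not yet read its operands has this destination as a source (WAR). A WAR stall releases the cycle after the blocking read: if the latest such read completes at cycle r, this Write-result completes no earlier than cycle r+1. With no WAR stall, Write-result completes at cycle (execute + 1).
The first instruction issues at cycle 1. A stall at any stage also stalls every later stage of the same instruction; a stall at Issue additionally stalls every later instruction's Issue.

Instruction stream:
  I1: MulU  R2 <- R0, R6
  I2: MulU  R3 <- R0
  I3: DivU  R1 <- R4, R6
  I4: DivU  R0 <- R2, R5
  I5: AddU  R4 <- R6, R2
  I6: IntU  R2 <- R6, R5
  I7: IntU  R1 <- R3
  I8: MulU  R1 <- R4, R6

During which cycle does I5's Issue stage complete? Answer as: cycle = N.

cycle = 19

I1 -> (1, 2, 5, 6)
I2 -> (7, 8, 11, 12)  // struct: MulU busy until I1 writes@6
I3 -> (8, 9, 16, 17)
I4 -> (18, 19, 26, 27)  // struct: DivU busy until I3 writes@17
I5 -> (19, 20, 22, 23)
I6 -> (20, 21, 22, 23)
I7 -> (24, 25, 26, 27)  // struct: IntU busy until I6 writes@23
I8 -> (28, 29, 32, 33)  // WAW R1: wait I7 write@27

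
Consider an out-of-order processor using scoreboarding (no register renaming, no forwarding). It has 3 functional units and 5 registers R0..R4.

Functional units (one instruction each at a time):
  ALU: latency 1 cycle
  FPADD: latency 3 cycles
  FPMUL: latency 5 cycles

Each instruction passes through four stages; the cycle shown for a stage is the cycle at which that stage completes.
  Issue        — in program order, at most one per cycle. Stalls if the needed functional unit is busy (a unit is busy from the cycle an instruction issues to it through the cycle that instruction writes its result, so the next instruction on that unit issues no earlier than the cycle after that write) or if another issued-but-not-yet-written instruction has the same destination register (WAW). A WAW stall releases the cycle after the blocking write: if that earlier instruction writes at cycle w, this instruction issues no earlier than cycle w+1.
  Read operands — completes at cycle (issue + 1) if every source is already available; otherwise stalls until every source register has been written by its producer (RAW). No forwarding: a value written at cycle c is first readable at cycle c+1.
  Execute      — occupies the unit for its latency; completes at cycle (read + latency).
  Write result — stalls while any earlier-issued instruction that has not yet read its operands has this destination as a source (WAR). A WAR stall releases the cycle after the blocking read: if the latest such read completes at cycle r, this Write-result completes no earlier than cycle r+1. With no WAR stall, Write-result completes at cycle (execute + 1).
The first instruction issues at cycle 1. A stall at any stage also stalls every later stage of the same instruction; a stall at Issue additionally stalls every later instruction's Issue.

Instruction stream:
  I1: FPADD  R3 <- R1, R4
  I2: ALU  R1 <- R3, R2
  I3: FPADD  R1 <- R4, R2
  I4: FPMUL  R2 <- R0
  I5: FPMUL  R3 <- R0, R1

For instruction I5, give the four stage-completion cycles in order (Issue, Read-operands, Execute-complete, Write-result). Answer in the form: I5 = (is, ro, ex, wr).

I5 = (19, 20, 25, 26)

I1 -> (1, 2, 5, 6)
I2 -> (2, 7, 8, 9)  // RAW R3: wait I1 write@6
I3 -> (10, 11, 14, 15)  // WAW R1: wait I2 write@9
I4 -> (11, 12, 17, 18)
I5 -> (19, 20, 25, 26)  // struct: FPMUL busy until I4 writes@18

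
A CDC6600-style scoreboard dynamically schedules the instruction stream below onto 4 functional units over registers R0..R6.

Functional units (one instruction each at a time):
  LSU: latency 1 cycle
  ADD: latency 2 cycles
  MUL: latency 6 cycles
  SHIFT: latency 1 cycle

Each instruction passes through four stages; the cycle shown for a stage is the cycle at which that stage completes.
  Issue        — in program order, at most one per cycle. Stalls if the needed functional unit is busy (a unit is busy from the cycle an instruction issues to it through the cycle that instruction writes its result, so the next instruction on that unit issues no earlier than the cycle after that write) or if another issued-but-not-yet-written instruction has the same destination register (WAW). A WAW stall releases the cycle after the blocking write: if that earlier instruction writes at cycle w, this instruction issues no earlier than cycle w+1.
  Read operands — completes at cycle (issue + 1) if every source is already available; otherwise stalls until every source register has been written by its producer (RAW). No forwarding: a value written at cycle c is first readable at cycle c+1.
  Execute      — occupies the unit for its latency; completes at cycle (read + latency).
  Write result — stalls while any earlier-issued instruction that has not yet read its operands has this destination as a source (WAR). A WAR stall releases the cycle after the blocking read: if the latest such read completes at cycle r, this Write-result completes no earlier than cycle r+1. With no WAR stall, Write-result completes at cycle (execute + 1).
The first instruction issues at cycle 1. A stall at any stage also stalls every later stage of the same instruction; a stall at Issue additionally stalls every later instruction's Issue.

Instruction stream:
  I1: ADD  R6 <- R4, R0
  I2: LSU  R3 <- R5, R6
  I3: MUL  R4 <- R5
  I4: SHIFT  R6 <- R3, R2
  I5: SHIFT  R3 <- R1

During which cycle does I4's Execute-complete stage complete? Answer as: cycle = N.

c1: I1 issues→ADD
c2: I1 reads, I2 issues→LSU
c3: I3 issues→MUL
c4: I1 exec-done, I3 reads
c5: I1 writes R6
c6: I2 reads, I4 issues→SHIFT
c7: I2 exec-done
c8: I2 writes R3
c9: I4 reads
c10: I3 exec-done, I4 exec-done
c11: I3 writes R4, I4 writes R6
c12: I5 issues→SHIFT
c13: I5 reads
c14: I5 exec-done
c15: I5 writes R3

cycle = 10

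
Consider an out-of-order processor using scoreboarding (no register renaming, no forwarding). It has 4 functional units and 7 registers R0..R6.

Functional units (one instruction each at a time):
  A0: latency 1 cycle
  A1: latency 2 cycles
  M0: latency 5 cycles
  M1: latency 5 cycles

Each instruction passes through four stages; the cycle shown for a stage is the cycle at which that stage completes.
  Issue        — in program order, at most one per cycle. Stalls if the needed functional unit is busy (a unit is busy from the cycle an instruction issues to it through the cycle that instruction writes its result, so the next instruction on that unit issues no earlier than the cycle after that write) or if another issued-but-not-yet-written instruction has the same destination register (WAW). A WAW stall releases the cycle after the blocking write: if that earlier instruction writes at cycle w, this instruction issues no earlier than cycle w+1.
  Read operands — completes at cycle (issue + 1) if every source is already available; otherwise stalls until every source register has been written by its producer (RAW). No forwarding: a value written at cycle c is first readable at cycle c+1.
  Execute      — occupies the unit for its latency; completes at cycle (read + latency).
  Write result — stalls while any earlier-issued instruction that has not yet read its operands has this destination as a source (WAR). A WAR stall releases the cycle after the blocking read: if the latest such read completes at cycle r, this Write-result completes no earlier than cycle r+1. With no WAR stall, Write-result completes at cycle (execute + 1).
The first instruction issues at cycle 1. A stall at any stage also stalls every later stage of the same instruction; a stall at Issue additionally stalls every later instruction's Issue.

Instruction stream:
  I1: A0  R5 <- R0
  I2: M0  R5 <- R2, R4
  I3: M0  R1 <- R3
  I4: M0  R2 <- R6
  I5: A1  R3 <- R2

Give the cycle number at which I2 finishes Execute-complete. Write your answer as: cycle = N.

  I1 | 1 | 2 | 3 | 4
  I2 | 5 | 6 | 11 | 12   WAW R5: wait I1 write@4
  I3 | 13 | 14 | 19 | 20   struct: M0 busy until I2 writes@12
  I4 | 21 | 22 | 27 | 28   struct: M0 busy until I3 writes@20
  I5 | 22 | 29 | 31 | 32   RAW R2: wait I4 write@28

cycle = 11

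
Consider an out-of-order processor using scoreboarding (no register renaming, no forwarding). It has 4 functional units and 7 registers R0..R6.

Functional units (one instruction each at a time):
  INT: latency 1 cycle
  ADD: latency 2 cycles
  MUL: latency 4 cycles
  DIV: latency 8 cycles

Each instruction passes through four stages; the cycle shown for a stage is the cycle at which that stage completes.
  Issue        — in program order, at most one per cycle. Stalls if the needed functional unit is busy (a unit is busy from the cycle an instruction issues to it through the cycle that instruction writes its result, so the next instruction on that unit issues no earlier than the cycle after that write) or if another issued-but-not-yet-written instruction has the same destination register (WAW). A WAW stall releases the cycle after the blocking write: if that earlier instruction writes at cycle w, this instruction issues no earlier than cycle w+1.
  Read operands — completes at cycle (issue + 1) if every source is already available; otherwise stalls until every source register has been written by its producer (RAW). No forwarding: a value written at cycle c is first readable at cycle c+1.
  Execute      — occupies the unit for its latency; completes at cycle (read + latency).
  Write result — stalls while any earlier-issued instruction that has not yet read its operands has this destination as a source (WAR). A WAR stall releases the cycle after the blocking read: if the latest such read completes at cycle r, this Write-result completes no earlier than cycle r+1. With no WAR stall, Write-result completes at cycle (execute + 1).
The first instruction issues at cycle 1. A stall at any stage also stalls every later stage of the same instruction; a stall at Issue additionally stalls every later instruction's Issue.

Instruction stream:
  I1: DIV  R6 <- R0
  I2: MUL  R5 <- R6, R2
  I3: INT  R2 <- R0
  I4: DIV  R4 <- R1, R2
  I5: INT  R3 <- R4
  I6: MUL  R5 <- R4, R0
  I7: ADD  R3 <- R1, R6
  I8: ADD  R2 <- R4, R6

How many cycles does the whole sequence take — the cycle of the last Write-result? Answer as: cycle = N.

cycle = 36

1) issue 1, read 2, done 10, write 11
2) issue 2, read 12, done 16, write 17  <RAW R6: wait I1 write@11>
3) issue 3, read 4, done 5, write 13  <WAR R2: wait I2 read@12>
4) issue 12, read 14, done 22, write 23  <struct: DIV busy until I1 writes@11 / RAW R2: wait I3 write@13>
5) issue 14, read 24, done 25, write 26  <struct: INT busy until I3 writes@13 / RAW R4: wait I4 write@23>
6) issue 18, read 24, done 28, write 29  <struct: MUL busy until I2 writes@17 / RAW R4: wait I4 write@23>
7) issue 27, read 28, done 30, write 31  <WAW R3: wait I5 write@26>
8) issue 32, read 33, done 35, write 36  <struct: ADD busy until I7 writes@31>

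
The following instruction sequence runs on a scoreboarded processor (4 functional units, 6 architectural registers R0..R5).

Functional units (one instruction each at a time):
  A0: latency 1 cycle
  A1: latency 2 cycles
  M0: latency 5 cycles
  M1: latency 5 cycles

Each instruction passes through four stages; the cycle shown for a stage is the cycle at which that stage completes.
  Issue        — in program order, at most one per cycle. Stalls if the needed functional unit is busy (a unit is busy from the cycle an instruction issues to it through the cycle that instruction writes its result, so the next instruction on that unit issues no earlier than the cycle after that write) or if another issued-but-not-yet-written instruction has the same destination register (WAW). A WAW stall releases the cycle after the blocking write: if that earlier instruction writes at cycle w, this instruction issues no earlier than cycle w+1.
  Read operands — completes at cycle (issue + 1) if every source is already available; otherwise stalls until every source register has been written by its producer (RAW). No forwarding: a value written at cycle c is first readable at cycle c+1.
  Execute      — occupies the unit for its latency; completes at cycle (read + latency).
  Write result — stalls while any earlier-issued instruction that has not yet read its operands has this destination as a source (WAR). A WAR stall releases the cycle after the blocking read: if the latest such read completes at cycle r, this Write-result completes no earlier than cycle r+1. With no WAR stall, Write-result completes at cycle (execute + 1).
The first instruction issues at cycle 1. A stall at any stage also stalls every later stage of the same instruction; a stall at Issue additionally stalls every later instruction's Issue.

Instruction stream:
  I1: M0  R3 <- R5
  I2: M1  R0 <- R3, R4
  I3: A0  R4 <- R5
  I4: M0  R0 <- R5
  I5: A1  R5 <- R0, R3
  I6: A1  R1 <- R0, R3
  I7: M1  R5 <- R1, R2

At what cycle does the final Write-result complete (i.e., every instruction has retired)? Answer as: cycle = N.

t=1  issue I1 (M0)
t=2  I1 read-ops, issue I2 (M1)
t=3  issue I3 (A0)
t=4  I3 read-ops
t=5  I3 finished on A0
t=7  I1 finished on M0
t=8  I1→R3
t=9  I2 read-ops
t=10  I3→R4
t=14  I2 finished on M1
t=15  I2→R0
t=16  issue I4 (M0)
t=17  I4 read-ops, issue I5 (A1)
t=22  I4 finished on M0
t=23  I4→R0
t=24  I5 read-ops
t=26  I5 finished on A1
t=27  I5→R5
t=28  issue I6 (A1)
t=29  I6 read-ops, issue I7 (M1)
t=31  I6 finished on A1
t=32  I6→R1
t=33  I7 read-ops
t=38  I7 finished on M1
t=39  I7→R5

cycle = 39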